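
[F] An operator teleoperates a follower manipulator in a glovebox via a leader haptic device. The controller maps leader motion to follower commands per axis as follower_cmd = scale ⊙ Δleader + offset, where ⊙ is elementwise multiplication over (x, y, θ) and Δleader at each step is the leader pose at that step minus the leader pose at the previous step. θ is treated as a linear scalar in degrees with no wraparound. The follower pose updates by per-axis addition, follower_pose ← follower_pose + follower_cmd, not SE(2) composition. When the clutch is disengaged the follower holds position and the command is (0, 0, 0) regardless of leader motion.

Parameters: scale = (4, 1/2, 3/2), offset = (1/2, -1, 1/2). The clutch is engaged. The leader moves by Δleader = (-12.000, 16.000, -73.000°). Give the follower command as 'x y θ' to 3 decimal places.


axis x: 4·-12.000 + 1/2 = -47.500
axis y: 1/2·16.000 + -1 = 7.000
axis θ: 3/2·-73.000 + 1/2 = -109.000

-47.500 7.000 -109.000


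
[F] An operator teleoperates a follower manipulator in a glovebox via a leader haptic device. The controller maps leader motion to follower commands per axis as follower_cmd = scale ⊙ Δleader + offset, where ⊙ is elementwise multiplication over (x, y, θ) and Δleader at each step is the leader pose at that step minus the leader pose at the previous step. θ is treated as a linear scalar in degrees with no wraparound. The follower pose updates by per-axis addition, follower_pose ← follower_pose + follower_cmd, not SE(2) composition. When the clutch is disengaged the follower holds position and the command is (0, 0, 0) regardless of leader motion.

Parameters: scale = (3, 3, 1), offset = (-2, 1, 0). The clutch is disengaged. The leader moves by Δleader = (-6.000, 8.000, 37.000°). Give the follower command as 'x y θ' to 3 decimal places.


clutch disengaged → follower holds; cmd = (0, 0, 0)

0.000 0.000 0.000


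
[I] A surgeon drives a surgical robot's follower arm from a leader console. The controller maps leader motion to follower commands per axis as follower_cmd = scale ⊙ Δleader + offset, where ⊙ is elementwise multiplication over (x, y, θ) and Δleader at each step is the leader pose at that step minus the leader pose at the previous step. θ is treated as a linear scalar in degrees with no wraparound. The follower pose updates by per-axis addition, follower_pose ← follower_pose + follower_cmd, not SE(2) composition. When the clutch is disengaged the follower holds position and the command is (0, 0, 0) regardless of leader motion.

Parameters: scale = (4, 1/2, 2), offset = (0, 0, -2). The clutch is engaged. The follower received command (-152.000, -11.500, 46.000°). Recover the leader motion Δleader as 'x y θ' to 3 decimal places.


axis x: (-152.000 − 0) / (4) = -38.000
axis y: (-11.500 − 0) / (1/2) = -23.000
axis θ: (46.000 − -2) / (2) = 24.000

-38.000 -23.000 24.000


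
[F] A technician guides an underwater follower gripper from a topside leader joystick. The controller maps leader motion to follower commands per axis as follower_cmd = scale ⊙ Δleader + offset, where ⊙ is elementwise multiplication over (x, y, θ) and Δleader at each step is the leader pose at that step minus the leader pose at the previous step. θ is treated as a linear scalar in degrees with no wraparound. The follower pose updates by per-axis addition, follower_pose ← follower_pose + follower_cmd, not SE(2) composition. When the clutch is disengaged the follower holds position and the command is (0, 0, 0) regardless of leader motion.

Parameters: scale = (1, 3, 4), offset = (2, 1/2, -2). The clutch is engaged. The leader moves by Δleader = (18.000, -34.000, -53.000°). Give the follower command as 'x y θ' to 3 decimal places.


20.000 -101.500 -214.000

axis x: 1·18.000 + 2 = 20.000
axis y: 3·-34.000 + 1/2 = -101.500
axis θ: 4·-53.000 + -2 = -214.000


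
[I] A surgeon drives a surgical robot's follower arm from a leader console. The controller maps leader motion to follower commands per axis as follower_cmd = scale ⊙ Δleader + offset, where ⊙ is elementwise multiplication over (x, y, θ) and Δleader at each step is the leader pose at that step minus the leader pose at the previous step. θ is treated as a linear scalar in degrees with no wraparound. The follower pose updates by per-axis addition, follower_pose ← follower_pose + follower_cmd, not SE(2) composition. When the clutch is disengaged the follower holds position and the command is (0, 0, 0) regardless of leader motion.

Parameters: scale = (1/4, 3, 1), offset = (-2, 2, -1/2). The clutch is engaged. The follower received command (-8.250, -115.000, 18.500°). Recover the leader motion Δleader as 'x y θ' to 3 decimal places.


-25.000 -39.000 19.000

axis x: (-8.250 − -2) / (1/4) = -25.000
axis y: (-115.000 − 2) / (3) = -39.000
axis θ: (18.500 − -1/2) / (1) = 19.000


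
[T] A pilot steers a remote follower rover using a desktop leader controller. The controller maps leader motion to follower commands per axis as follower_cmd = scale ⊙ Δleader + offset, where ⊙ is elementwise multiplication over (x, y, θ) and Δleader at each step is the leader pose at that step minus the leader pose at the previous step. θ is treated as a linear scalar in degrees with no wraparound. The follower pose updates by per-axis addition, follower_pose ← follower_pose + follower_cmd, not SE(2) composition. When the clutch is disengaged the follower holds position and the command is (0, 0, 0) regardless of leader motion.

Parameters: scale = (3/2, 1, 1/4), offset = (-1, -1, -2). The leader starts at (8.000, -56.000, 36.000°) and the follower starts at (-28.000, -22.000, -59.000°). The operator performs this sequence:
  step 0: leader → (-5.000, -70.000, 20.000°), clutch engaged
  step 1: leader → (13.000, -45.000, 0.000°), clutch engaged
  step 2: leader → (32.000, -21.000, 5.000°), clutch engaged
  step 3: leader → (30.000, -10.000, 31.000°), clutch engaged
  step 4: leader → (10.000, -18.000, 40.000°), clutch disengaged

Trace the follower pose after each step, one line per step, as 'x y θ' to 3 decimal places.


step 0: Δleader=(-13.000, -14.000, -16.000°), engaged; cmd=(-20.500, -15.000, -6.000°) → follower=(-48.500, -37.000, -65.000°)
step 1: Δleader=(18.000, 25.000, -20.000°), engaged; cmd=(26.000, 24.000, -7.000°) → follower=(-22.500, -13.000, -72.000°)
step 2: Δleader=(19.000, 24.000, 5.000°), engaged; cmd=(27.500, 23.000, -0.750°) → follower=(5.000, 10.000, -72.750°)
step 3: Δleader=(-2.000, 11.000, 26.000°), engaged; cmd=(-4.000, 10.000, 4.500°) → follower=(1.000, 20.000, -68.250°)
step 4: Δleader=(-20.000, -8.000, 9.000°), disengaged; cmd=(0,0,0) → follower holds at (1.000, 20.000, -68.250°)

-48.500 -37.000 -65.000
-22.500 -13.000 -72.000
5.000 10.000 -72.750
1.000 20.000 -68.250
1.000 20.000 -68.250


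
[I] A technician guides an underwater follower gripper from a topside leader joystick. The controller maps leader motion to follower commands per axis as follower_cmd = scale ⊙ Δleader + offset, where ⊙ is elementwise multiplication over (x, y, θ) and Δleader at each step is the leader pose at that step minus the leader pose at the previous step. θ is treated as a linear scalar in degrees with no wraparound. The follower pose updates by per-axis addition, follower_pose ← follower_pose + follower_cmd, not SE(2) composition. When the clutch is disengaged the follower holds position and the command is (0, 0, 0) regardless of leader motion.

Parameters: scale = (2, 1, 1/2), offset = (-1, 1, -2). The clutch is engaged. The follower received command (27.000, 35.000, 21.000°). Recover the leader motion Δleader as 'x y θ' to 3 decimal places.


14.000 34.000 46.000

axis x: (27.000 − -1) / (2) = 14.000
axis y: (35.000 − 1) / (1) = 34.000
axis θ: (21.000 − -2) / (1/2) = 46.000


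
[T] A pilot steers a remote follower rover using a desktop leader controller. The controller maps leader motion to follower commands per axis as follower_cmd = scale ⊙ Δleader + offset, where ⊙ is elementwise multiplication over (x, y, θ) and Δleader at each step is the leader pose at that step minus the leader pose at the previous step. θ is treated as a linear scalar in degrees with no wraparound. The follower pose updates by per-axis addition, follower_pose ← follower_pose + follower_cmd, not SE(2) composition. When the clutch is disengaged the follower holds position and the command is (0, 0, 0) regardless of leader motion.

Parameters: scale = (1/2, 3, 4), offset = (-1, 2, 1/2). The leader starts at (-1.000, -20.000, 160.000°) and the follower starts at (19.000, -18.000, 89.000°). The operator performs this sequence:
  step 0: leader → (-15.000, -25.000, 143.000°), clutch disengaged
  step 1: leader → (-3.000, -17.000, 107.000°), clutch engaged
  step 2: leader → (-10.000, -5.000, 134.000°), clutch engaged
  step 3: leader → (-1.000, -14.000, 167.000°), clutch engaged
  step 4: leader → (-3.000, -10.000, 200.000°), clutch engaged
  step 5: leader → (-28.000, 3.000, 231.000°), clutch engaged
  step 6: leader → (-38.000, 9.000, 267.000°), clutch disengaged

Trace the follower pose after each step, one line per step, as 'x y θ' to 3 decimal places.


19.000 -18.000 89.000
24.000 8.000 -54.500
19.500 46.000 54.000
23.000 21.000 186.500
21.000 35.000 319.000
7.500 76.000 443.500
7.500 76.000 443.500

step 0: Δleader=(-14.000, -5.000, -17.000°), disengaged; cmd=(0,0,0) → follower holds at (19.000, -18.000, 89.000°)
step 1: Δleader=(12.000, 8.000, -36.000°), engaged; cmd=(5.000, 26.000, -143.500°) → follower=(24.000, 8.000, -54.500°)
step 2: Δleader=(-7.000, 12.000, 27.000°), engaged; cmd=(-4.500, 38.000, 108.500°) → follower=(19.500, 46.000, 54.000°)
step 3: Δleader=(9.000, -9.000, 33.000°), engaged; cmd=(3.500, -25.000, 132.500°) → follower=(23.000, 21.000, 186.500°)
step 4: Δleader=(-2.000, 4.000, 33.000°), engaged; cmd=(-2.000, 14.000, 132.500°) → follower=(21.000, 35.000, 319.000°)
step 5: Δleader=(-25.000, 13.000, 31.000°), engaged; cmd=(-13.500, 41.000, 124.500°) → follower=(7.500, 76.000, 443.500°)
step 6: Δleader=(-10.000, 6.000, 36.000°), disengaged; cmd=(0,0,0) → follower holds at (7.500, 76.000, 443.500°)


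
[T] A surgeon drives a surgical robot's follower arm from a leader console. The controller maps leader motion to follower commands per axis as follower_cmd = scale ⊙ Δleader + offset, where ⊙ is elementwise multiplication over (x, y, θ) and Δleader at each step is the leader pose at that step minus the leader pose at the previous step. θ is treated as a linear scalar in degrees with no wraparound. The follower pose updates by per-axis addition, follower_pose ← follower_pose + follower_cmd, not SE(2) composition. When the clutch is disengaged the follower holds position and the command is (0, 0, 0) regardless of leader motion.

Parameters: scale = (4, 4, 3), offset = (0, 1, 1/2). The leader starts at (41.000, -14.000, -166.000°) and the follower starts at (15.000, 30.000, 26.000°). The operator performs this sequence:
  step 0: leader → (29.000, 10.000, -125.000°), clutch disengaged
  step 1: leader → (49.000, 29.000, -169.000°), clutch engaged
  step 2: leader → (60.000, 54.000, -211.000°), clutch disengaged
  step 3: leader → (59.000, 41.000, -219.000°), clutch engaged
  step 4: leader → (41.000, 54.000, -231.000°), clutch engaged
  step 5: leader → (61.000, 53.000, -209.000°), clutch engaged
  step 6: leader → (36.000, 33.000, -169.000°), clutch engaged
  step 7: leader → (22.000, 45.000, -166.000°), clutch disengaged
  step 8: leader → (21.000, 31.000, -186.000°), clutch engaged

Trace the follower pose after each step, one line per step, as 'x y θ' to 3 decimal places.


15.000 30.000 26.000
95.000 107.000 -105.500
95.000 107.000 -105.500
91.000 56.000 -129.000
19.000 109.000 -164.500
99.000 106.000 -98.000
-1.000 27.000 22.500
-1.000 27.000 22.500
-5.000 -28.000 -37.000

step 0: Δleader=(-12.000, 24.000, 41.000°), disengaged; cmd=(0,0,0) → follower holds at (15.000, 30.000, 26.000°)
step 1: Δleader=(20.000, 19.000, -44.000°), engaged; cmd=(80.000, 77.000, -131.500°) → follower=(95.000, 107.000, -105.500°)
step 2: Δleader=(11.000, 25.000, -42.000°), disengaged; cmd=(0,0,0) → follower holds at (95.000, 107.000, -105.500°)
step 3: Δleader=(-1.000, -13.000, -8.000°), engaged; cmd=(-4.000, -51.000, -23.500°) → follower=(91.000, 56.000, -129.000°)
step 4: Δleader=(-18.000, 13.000, -12.000°), engaged; cmd=(-72.000, 53.000, -35.500°) → follower=(19.000, 109.000, -164.500°)
step 5: Δleader=(20.000, -1.000, 22.000°), engaged; cmd=(80.000, -3.000, 66.500°) → follower=(99.000, 106.000, -98.000°)
step 6: Δleader=(-25.000, -20.000, 40.000°), engaged; cmd=(-100.000, -79.000, 120.500°) → follower=(-1.000, 27.000, 22.500°)
step 7: Δleader=(-14.000, 12.000, 3.000°), disengaged; cmd=(0,0,0) → follower holds at (-1.000, 27.000, 22.500°)
step 8: Δleader=(-1.000, -14.000, -20.000°), engaged; cmd=(-4.000, -55.000, -59.500°) → follower=(-5.000, -28.000, -37.000°)


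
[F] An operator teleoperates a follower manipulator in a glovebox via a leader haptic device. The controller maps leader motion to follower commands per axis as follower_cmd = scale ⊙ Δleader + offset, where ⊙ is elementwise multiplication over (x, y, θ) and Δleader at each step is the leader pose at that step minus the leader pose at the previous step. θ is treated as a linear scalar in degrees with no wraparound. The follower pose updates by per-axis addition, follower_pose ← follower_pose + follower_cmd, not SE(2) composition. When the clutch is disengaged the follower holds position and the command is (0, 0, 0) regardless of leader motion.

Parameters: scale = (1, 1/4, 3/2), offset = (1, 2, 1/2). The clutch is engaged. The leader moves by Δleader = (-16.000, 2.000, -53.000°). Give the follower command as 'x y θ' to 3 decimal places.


axis x: 1·-16.000 + 1 = -15.000
axis y: 1/4·2.000 + 2 = 2.500
axis θ: 3/2·-53.000 + 1/2 = -79.000

-15.000 2.500 -79.000


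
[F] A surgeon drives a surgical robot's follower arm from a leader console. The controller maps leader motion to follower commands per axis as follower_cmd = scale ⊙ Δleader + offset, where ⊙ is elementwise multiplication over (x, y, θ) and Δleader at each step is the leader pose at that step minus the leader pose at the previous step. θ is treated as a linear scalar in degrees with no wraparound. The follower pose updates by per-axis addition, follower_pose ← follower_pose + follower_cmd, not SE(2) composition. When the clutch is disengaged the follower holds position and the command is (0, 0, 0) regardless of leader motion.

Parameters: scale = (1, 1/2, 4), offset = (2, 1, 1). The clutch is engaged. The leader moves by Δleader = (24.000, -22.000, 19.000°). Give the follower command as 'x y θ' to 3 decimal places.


26.000 -10.000 77.000

axis x: 1·24.000 + 2 = 26.000
axis y: 1/2·-22.000 + 1 = -10.000
axis θ: 4·19.000 + 1 = 77.000


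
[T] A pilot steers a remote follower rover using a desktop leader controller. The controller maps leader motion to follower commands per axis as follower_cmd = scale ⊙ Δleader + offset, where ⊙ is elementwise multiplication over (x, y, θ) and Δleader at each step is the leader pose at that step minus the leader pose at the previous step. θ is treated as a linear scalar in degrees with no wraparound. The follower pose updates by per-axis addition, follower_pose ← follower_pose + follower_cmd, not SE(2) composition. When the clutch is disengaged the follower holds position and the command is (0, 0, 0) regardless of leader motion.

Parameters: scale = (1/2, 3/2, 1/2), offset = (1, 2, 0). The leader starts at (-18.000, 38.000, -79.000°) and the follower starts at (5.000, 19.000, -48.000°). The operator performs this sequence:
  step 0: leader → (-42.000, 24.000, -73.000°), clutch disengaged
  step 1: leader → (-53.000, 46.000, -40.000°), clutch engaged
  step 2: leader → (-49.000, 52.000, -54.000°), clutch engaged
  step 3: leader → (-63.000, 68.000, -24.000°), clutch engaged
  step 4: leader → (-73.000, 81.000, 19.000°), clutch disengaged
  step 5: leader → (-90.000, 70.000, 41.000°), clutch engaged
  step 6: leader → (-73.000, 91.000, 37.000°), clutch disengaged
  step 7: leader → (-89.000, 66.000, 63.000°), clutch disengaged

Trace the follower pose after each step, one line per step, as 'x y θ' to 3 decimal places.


step 0: Δleader=(-24.000, -14.000, 6.000°), disengaged; cmd=(0,0,0) → follower holds at (5.000, 19.000, -48.000°)
step 1: Δleader=(-11.000, 22.000, 33.000°), engaged; cmd=(-4.500, 35.000, 16.500°) → follower=(0.500, 54.000, -31.500°)
step 2: Δleader=(4.000, 6.000, -14.000°), engaged; cmd=(3.000, 11.000, -7.000°) → follower=(3.500, 65.000, -38.500°)
step 3: Δleader=(-14.000, 16.000, 30.000°), engaged; cmd=(-6.000, 26.000, 15.000°) → follower=(-2.500, 91.000, -23.500°)
step 4: Δleader=(-10.000, 13.000, 43.000°), disengaged; cmd=(0,0,0) → follower holds at (-2.500, 91.000, -23.500°)
step 5: Δleader=(-17.000, -11.000, 22.000°), engaged; cmd=(-7.500, -14.500, 11.000°) → follower=(-10.000, 76.500, -12.500°)
step 6: Δleader=(17.000, 21.000, -4.000°), disengaged; cmd=(0,0,0) → follower holds at (-10.000, 76.500, -12.500°)
step 7: Δleader=(-16.000, -25.000, 26.000°), disengaged; cmd=(0,0,0) → follower holds at (-10.000, 76.500, -12.500°)

5.000 19.000 -48.000
0.500 54.000 -31.500
3.500 65.000 -38.500
-2.500 91.000 -23.500
-2.500 91.000 -23.500
-10.000 76.500 -12.500
-10.000 76.500 -12.500
-10.000 76.500 -12.500


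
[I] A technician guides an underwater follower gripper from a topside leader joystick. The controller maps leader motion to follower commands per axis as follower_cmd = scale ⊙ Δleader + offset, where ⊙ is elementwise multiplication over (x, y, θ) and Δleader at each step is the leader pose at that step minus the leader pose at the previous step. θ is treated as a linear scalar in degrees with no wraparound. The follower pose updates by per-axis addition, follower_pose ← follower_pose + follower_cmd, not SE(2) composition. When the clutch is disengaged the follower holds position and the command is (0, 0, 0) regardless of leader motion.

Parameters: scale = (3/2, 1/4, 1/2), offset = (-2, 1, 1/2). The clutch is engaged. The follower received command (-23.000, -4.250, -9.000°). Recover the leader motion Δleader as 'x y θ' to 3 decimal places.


-14.000 -21.000 -19.000

axis x: (-23.000 − -2) / (3/2) = -14.000
axis y: (-4.250 − 1) / (1/4) = -21.000
axis θ: (-9.000 − 1/2) / (1/2) = -19.000


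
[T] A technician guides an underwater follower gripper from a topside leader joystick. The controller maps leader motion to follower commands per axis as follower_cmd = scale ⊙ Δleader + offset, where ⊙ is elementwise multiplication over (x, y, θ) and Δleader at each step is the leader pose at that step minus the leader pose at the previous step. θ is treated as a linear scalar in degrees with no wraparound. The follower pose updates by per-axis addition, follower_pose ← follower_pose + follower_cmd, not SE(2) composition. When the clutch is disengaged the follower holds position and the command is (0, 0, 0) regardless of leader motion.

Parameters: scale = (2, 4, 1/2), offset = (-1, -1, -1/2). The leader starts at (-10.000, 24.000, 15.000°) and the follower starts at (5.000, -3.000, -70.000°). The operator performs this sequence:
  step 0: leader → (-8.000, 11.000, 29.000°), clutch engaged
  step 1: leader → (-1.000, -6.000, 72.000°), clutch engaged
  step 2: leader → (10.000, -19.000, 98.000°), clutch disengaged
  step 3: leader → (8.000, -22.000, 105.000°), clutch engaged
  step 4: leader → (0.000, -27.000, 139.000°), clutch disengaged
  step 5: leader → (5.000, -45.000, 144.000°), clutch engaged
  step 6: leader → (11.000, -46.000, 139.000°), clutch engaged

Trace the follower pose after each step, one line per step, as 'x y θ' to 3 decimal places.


8.000 -56.000 -63.500
21.000 -125.000 -42.500
21.000 -125.000 -42.500
16.000 -138.000 -39.500
16.000 -138.000 -39.500
25.000 -211.000 -37.500
36.000 -216.000 -40.500

step 0: Δleader=(2.000, -13.000, 14.000°), engaged; cmd=(3.000, -53.000, 6.500°) → follower=(8.000, -56.000, -63.500°)
step 1: Δleader=(7.000, -17.000, 43.000°), engaged; cmd=(13.000, -69.000, 21.000°) → follower=(21.000, -125.000, -42.500°)
step 2: Δleader=(11.000, -13.000, 26.000°), disengaged; cmd=(0,0,0) → follower holds at (21.000, -125.000, -42.500°)
step 3: Δleader=(-2.000, -3.000, 7.000°), engaged; cmd=(-5.000, -13.000, 3.000°) → follower=(16.000, -138.000, -39.500°)
step 4: Δleader=(-8.000, -5.000, 34.000°), disengaged; cmd=(0,0,0) → follower holds at (16.000, -138.000, -39.500°)
step 5: Δleader=(5.000, -18.000, 5.000°), engaged; cmd=(9.000, -73.000, 2.000°) → follower=(25.000, -211.000, -37.500°)
step 6: Δleader=(6.000, -1.000, -5.000°), engaged; cmd=(11.000, -5.000, -3.000°) → follower=(36.000, -216.000, -40.500°)


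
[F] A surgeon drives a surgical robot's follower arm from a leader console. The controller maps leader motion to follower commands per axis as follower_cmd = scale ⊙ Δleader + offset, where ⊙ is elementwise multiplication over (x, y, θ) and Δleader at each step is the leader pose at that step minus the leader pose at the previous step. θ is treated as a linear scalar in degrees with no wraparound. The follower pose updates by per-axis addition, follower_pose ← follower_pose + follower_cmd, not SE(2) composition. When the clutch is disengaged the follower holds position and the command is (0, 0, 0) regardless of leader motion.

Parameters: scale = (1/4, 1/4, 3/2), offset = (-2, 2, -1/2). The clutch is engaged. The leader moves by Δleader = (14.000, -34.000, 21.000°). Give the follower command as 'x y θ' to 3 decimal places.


1.500 -6.500 31.000

axis x: 1/4·14.000 + -2 = 1.500
axis y: 1/4·-34.000 + 2 = -6.500
axis θ: 3/2·21.000 + -1/2 = 31.000


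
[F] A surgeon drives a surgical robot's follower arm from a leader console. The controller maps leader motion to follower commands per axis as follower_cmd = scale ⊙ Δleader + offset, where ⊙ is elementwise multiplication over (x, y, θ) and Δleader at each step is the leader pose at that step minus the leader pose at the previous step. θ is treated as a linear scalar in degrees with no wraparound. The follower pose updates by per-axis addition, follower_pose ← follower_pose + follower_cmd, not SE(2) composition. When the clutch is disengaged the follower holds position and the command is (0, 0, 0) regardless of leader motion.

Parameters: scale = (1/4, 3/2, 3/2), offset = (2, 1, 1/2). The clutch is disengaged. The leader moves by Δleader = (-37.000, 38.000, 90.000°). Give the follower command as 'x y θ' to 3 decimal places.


0.000 0.000 0.000

clutch disengaged → follower holds; cmd = (0, 0, 0)


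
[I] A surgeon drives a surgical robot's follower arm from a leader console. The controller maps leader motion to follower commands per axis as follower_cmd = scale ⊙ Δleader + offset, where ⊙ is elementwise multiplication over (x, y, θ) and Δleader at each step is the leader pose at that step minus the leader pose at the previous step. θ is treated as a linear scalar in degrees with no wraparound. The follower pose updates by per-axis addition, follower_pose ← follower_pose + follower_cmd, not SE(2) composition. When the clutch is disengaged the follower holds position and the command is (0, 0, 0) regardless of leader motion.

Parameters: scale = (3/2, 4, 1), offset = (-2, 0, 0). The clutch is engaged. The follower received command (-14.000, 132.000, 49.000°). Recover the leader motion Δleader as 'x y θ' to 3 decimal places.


axis x: (-14.000 − -2) / (3/2) = -8.000
axis y: (132.000 − 0) / (4) = 33.000
axis θ: (49.000 − 0) / (1) = 49.000

-8.000 33.000 49.000


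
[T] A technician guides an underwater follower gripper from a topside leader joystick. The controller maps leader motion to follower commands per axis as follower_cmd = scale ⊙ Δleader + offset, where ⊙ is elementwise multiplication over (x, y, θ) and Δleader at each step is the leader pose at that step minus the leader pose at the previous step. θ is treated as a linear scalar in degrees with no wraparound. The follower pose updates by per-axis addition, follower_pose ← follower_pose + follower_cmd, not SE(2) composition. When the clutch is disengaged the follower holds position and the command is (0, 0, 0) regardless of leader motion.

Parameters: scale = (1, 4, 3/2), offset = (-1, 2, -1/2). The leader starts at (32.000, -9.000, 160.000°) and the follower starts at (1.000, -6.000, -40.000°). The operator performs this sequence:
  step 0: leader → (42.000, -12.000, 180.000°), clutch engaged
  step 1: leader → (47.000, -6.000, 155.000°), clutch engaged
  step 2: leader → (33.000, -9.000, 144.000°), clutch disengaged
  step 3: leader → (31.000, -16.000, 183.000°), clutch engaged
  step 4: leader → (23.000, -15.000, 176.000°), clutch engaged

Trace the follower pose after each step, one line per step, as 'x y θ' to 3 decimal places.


step 0: Δleader=(10.000, -3.000, 20.000°), engaged; cmd=(9.000, -10.000, 29.500°) → follower=(10.000, -16.000, -10.500°)
step 1: Δleader=(5.000, 6.000, -25.000°), engaged; cmd=(4.000, 26.000, -38.000°) → follower=(14.000, 10.000, -48.500°)
step 2: Δleader=(-14.000, -3.000, -11.000°), disengaged; cmd=(0,0,0) → follower holds at (14.000, 10.000, -48.500°)
step 3: Δleader=(-2.000, -7.000, 39.000°), engaged; cmd=(-3.000, -26.000, 58.000°) → follower=(11.000, -16.000, 9.500°)
step 4: Δleader=(-8.000, 1.000, -7.000°), engaged; cmd=(-9.000, 6.000, -11.000°) → follower=(2.000, -10.000, -1.500°)

10.000 -16.000 -10.500
14.000 10.000 -48.500
14.000 10.000 -48.500
11.000 -16.000 9.500
2.000 -10.000 -1.500


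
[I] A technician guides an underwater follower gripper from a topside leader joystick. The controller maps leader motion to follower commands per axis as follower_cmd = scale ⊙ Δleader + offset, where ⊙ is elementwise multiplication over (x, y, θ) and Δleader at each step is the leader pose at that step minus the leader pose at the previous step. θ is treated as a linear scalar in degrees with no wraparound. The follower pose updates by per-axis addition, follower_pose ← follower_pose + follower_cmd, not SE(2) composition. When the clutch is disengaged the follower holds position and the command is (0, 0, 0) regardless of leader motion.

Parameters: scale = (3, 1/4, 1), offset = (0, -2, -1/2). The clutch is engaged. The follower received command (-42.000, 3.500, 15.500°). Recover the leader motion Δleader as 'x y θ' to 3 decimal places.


axis x: (-42.000 − 0) / (3) = -14.000
axis y: (3.500 − -2) / (1/4) = 22.000
axis θ: (15.500 − -1/2) / (1) = 16.000

-14.000 22.000 16.000


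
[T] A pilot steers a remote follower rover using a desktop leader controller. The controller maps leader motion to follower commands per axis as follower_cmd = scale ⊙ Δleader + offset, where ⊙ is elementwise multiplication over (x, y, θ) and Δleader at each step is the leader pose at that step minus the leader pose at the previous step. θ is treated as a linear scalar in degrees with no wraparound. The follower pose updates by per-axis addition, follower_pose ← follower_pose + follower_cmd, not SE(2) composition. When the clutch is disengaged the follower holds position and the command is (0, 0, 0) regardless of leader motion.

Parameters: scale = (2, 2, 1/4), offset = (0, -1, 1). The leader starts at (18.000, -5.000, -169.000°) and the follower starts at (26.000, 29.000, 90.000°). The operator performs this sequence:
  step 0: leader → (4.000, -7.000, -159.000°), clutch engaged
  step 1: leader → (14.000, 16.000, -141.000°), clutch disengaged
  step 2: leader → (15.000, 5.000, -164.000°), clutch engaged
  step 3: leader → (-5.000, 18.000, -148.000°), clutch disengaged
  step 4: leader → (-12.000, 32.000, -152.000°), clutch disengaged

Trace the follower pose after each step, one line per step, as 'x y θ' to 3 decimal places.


step 0: Δleader=(-14.000, -2.000, 10.000°), engaged; cmd=(-28.000, -5.000, 3.500°) → follower=(-2.000, 24.000, 93.500°)
step 1: Δleader=(10.000, 23.000, 18.000°), disengaged; cmd=(0,0,0) → follower holds at (-2.000, 24.000, 93.500°)
step 2: Δleader=(1.000, -11.000, -23.000°), engaged; cmd=(2.000, -23.000, -4.750°) → follower=(0.000, 1.000, 88.750°)
step 3: Δleader=(-20.000, 13.000, 16.000°), disengaged; cmd=(0,0,0) → follower holds at (0.000, 1.000, 88.750°)
step 4: Δleader=(-7.000, 14.000, -4.000°), disengaged; cmd=(0,0,0) → follower holds at (0.000, 1.000, 88.750°)

-2.000 24.000 93.500
-2.000 24.000 93.500
0.000 1.000 88.750
0.000 1.000 88.750
0.000 1.000 88.750


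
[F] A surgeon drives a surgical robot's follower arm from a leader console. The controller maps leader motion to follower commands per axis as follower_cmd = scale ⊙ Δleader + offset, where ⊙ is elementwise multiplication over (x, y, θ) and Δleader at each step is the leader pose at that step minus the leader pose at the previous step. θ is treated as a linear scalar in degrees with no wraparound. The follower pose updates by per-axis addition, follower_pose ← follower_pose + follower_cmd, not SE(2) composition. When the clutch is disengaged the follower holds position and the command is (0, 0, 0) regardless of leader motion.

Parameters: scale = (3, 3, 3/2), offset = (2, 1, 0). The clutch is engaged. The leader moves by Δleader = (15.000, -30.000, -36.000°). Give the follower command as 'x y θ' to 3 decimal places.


axis x: 3·15.000 + 2 = 47.000
axis y: 3·-30.000 + 1 = -89.000
axis θ: 3/2·-36.000 + 0 = -54.000

47.000 -89.000 -54.000


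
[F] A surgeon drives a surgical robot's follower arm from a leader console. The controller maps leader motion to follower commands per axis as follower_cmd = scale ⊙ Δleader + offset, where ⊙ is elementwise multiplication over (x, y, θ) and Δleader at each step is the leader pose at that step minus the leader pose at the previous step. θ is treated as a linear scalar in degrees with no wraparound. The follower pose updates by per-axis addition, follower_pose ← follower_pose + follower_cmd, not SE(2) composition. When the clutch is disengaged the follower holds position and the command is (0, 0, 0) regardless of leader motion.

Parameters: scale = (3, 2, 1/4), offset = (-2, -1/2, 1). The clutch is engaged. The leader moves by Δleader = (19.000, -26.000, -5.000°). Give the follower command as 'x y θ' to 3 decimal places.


axis x: 3·19.000 + -2 = 55.000
axis y: 2·-26.000 + -1/2 = -52.500
axis θ: 1/4·-5.000 + 1 = -0.250

55.000 -52.500 -0.250


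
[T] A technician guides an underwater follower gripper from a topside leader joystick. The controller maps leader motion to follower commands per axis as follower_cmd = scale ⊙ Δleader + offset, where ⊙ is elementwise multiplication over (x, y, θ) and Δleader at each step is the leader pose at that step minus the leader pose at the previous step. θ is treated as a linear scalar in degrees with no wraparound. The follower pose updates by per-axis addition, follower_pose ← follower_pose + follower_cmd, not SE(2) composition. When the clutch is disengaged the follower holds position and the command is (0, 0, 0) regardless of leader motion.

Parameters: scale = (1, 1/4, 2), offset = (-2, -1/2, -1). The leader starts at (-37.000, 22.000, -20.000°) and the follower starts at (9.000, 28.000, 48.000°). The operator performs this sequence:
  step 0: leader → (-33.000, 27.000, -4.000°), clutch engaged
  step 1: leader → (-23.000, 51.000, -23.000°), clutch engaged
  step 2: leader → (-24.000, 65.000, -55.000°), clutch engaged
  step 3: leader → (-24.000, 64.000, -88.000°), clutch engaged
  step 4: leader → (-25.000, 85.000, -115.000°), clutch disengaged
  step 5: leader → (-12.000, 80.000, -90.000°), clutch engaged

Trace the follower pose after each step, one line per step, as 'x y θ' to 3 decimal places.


11.000 28.750 79.000
19.000 34.250 40.000
16.000 37.250 -25.000
14.000 36.500 -92.000
14.000 36.500 -92.000
25.000 34.750 -43.000

step 0: Δleader=(4.000, 5.000, 16.000°), engaged; cmd=(2.000, 0.750, 31.000°) → follower=(11.000, 28.750, 79.000°)
step 1: Δleader=(10.000, 24.000, -19.000°), engaged; cmd=(8.000, 5.500, -39.000°) → follower=(19.000, 34.250, 40.000°)
step 2: Δleader=(-1.000, 14.000, -32.000°), engaged; cmd=(-3.000, 3.000, -65.000°) → follower=(16.000, 37.250, -25.000°)
step 3: Δleader=(0.000, -1.000, -33.000°), engaged; cmd=(-2.000, -0.750, -67.000°) → follower=(14.000, 36.500, -92.000°)
step 4: Δleader=(-1.000, 21.000, -27.000°), disengaged; cmd=(0,0,0) → follower holds at (14.000, 36.500, -92.000°)
step 5: Δleader=(13.000, -5.000, 25.000°), engaged; cmd=(11.000, -1.750, 49.000°) → follower=(25.000, 34.750, -43.000°)


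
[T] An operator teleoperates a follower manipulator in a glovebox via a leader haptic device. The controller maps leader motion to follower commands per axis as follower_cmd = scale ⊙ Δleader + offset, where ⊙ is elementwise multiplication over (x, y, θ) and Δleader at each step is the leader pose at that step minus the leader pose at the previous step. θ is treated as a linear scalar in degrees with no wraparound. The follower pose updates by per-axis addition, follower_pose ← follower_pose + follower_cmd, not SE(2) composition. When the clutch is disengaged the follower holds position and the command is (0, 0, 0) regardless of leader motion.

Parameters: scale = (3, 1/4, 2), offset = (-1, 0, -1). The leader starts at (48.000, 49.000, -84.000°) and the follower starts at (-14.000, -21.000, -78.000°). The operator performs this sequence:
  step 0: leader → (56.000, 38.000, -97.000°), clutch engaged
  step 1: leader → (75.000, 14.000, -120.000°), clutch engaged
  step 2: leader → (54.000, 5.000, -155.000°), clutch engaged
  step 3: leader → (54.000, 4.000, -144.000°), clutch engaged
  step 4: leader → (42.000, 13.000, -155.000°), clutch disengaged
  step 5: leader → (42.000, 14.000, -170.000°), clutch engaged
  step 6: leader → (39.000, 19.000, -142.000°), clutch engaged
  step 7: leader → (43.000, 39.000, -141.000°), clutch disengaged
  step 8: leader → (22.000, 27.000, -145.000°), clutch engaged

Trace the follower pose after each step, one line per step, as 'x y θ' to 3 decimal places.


9.000 -23.750 -105.000
65.000 -29.750 -152.000
1.000 -32.000 -223.000
0.000 -32.250 -202.000
0.000 -32.250 -202.000
-1.000 -32.000 -233.000
-11.000 -30.750 -178.000
-11.000 -30.750 -178.000
-75.000 -33.750 -187.000

step 0: Δleader=(8.000, -11.000, -13.000°), engaged; cmd=(23.000, -2.750, -27.000°) → follower=(9.000, -23.750, -105.000°)
step 1: Δleader=(19.000, -24.000, -23.000°), engaged; cmd=(56.000, -6.000, -47.000°) → follower=(65.000, -29.750, -152.000°)
step 2: Δleader=(-21.000, -9.000, -35.000°), engaged; cmd=(-64.000, -2.250, -71.000°) → follower=(1.000, -32.000, -223.000°)
step 3: Δleader=(0.000, -1.000, 11.000°), engaged; cmd=(-1.000, -0.250, 21.000°) → follower=(0.000, -32.250, -202.000°)
step 4: Δleader=(-12.000, 9.000, -11.000°), disengaged; cmd=(0,0,0) → follower holds at (0.000, -32.250, -202.000°)
step 5: Δleader=(0.000, 1.000, -15.000°), engaged; cmd=(-1.000, 0.250, -31.000°) → follower=(-1.000, -32.000, -233.000°)
step 6: Δleader=(-3.000, 5.000, 28.000°), engaged; cmd=(-10.000, 1.250, 55.000°) → follower=(-11.000, -30.750, -178.000°)
step 7: Δleader=(4.000, 20.000, 1.000°), disengaged; cmd=(0,0,0) → follower holds at (-11.000, -30.750, -178.000°)
step 8: Δleader=(-21.000, -12.000, -4.000°), engaged; cmd=(-64.000, -3.000, -9.000°) → follower=(-75.000, -33.750, -187.000°)


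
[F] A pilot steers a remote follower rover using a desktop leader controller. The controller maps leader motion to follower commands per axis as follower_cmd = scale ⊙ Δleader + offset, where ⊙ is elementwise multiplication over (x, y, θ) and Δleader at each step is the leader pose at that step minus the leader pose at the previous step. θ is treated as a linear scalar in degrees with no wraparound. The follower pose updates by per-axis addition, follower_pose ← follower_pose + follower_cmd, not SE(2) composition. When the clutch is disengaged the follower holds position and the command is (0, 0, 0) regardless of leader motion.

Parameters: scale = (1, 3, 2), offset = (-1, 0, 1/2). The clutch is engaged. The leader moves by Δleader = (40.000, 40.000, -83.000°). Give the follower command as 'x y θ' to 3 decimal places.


axis x: 1·40.000 + -1 = 39.000
axis y: 3·40.000 + 0 = 120.000
axis θ: 2·-83.000 + 1/2 = -165.500

39.000 120.000 -165.500


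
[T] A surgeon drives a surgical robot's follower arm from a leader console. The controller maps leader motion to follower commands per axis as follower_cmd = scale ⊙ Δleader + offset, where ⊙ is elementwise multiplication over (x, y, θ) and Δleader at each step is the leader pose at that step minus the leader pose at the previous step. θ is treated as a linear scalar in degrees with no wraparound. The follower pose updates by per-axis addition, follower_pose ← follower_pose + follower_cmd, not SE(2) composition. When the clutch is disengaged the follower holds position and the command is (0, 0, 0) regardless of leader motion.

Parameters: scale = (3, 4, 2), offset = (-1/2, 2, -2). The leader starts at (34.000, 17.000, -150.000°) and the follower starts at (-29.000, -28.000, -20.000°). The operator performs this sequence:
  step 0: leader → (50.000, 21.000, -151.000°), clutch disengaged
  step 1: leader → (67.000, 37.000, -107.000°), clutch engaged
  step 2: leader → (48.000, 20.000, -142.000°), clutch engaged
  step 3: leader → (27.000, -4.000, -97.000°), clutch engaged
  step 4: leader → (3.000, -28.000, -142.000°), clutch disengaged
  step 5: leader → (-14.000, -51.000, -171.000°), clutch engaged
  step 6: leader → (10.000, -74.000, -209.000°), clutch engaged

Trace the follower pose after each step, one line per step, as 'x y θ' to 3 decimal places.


step 0: Δleader=(16.000, 4.000, -1.000°), disengaged; cmd=(0,0,0) → follower holds at (-29.000, -28.000, -20.000°)
step 1: Δleader=(17.000, 16.000, 44.000°), engaged; cmd=(50.500, 66.000, 86.000°) → follower=(21.500, 38.000, 66.000°)
step 2: Δleader=(-19.000, -17.000, -35.000°), engaged; cmd=(-57.500, -66.000, -72.000°) → follower=(-36.000, -28.000, -6.000°)
step 3: Δleader=(-21.000, -24.000, 45.000°), engaged; cmd=(-63.500, -94.000, 88.000°) → follower=(-99.500, -122.000, 82.000°)
step 4: Δleader=(-24.000, -24.000, -45.000°), disengaged; cmd=(0,0,0) → follower holds at (-99.500, -122.000, 82.000°)
step 5: Δleader=(-17.000, -23.000, -29.000°), engaged; cmd=(-51.500, -90.000, -60.000°) → follower=(-151.000, -212.000, 22.000°)
step 6: Δleader=(24.000, -23.000, -38.000°), engaged; cmd=(71.500, -90.000, -78.000°) → follower=(-79.500, -302.000, -56.000°)

-29.000 -28.000 -20.000
21.500 38.000 66.000
-36.000 -28.000 -6.000
-99.500 -122.000 82.000
-99.500 -122.000 82.000
-151.000 -212.000 22.000
-79.500 -302.000 -56.000


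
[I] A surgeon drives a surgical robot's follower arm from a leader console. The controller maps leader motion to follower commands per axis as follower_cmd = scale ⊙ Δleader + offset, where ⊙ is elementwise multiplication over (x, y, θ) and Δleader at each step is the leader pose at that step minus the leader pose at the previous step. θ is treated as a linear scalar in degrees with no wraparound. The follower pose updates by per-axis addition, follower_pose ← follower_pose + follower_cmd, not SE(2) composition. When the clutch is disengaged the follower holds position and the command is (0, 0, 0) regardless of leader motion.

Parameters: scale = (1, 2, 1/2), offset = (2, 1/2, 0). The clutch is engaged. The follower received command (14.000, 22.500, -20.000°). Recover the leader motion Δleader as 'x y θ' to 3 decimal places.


axis x: (14.000 − 2) / (1) = 12.000
axis y: (22.500 − 1/2) / (2) = 11.000
axis θ: (-20.000 − 0) / (1/2) = -40.000

12.000 11.000 -40.000
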